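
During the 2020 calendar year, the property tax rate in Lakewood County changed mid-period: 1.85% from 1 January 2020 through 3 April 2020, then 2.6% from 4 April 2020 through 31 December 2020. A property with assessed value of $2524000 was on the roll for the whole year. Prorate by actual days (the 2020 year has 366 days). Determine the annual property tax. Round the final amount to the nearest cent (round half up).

1 January – 3 April 2020: 94 days at 1.85% → $2524000 × 1.85% × 94/366 = $11992.4481
4 April – 31 December 2020: 272 days at 2.6% → $2524000 × 2.6% × 272/366 = $48769.7486
Total = $60762.1967

$60762.20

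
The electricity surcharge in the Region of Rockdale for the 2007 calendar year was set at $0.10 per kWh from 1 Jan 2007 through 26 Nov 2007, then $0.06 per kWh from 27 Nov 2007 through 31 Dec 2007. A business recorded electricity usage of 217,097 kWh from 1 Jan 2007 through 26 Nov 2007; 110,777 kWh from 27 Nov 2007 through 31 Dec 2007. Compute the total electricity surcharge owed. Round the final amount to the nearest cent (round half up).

$28356.32

1 Jan – 26 Nov 2007: 217,097 kWh at $0.10/kWh → $21709.70
27 Nov – 31 Dec 2007: 110,777 kWh at $0.06/kWh → $6646.62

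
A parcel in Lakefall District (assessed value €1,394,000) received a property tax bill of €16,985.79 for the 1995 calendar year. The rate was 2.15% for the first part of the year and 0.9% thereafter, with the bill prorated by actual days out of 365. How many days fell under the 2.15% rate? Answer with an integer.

Let d = days at the first rate; then 365 − d days at the second rate.
€1,394,000 × [2.15%·d + 0.9%·(365−d)] / 365 = €16,985.79
Solving gives d = 93, so the new rate took effect on April 4, 1995.

93 days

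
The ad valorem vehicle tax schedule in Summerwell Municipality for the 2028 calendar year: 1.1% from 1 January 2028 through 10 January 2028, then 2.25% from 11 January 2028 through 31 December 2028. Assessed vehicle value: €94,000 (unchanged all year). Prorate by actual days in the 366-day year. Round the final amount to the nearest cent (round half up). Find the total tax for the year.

1 January – 10 January 2028: 10 days at 1.1% → €94,000 × 1.1% × 10/366 = €28.2514
11 January – 31 December 2028: 356 days at 2.25% → €94,000 × 2.25% × 356/366 = €2,057.2131
Total = €2,085.4645

€2,085.46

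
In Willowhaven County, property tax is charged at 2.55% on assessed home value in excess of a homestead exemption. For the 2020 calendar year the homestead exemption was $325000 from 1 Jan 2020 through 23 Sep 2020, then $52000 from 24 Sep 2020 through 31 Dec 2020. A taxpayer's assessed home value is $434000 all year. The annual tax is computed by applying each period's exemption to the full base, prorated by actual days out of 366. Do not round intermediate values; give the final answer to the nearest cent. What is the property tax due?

1 Jan – 23 Sep 2020: 267 days, exemption $325000 → ($434000 − $325000) × 2.55% × 267/366 = $2027.6680
24 Sep – 31 Dec 2020: 99 days, exemption $52000 → ($434000 − $52000) × 2.55% × 99/366 = $2634.8607
Total = $4662.5287

$4662.53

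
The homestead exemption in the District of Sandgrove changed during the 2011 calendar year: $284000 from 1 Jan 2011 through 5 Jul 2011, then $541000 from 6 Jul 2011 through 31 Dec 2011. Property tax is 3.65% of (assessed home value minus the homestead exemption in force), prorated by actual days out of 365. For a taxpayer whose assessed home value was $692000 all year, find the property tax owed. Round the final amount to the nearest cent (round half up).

$10291.70

1 Jan – 5 Jul 2011: 186 days, exemption $284000 → ($692000 − $284000) × 3.65% × 186/365 = $7588.8000
6 Jul – 31 Dec 2011: 179 days, exemption $541000 → ($692000 − $541000) × 3.65% × 179/365 = $2702.9000
Total = $10291.7000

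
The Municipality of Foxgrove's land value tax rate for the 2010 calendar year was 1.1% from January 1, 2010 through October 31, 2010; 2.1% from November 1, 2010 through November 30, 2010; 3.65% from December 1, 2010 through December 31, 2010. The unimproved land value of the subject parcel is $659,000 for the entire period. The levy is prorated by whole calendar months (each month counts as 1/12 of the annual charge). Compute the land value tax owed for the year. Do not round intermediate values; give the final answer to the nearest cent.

$9,198.54

January 1 – October 31, 2010: 10 months at 1.1% → $659,000 × 1.1% × 10/12 = $6,040.8333
November 1 – November 30, 2010: 1 month at 2.1% → $659,000 × 2.1% × 1/12 = $1,153.2500
December 1 – December 31, 2010: 1 month at 3.65% → $659,000 × 3.65% × 1/12 = $2,004.4583
Total = $9,198.5417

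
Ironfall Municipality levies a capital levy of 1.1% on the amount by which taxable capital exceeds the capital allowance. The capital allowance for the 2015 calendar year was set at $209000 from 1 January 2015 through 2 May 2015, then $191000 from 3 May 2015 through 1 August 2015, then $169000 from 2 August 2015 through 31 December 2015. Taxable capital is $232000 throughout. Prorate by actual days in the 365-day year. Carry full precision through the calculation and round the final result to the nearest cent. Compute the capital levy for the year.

$485.60

1 January – 2 May 2015: 122 days, exemption $209000 → ($232000 − $209000) × 1.1% × 122/365 = $84.5644
3 May – 1 August 2015: 91 days, exemption $191000 → ($232000 − $191000) × 1.1% × 91/365 = $112.4411
2 August – 31 December 2015: 152 days, exemption $169000 → ($232000 − $169000) × 1.1% × 152/365 = $288.5918
Total = $485.5973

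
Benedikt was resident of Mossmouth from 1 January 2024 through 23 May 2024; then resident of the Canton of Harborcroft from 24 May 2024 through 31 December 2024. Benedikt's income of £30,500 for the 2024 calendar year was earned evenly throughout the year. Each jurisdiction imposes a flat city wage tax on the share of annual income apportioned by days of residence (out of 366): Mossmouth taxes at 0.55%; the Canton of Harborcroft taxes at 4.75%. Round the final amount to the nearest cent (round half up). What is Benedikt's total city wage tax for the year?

Mossmouth, 1 January – 23 May 2024: 144 days → £30,500 × 0.55% × 144/366 = £66.0000
The Canton of Harborcroft, 24 May – 31 December 2024: 222 days → £30,500 × 4.75% × 222/366 = £878.7500
Total = £944.7500

£944.75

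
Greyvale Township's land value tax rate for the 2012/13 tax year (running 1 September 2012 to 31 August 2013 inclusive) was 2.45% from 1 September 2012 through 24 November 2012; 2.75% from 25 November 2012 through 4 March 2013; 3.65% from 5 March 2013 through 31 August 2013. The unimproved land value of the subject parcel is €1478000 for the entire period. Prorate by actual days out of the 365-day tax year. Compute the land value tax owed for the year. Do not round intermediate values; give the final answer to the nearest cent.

1 September – 24 November 2012: 85 days at 2.45% → €1478000 × 2.45% × 85/365 = €8432.6986
25 November 2012 – 4 March 2013: 100 days at 2.75% → €1478000 × 2.75% × 100/365 = €11135.6164
5 March – 31 August 2013: 180 days at 3.65% → €1478000 × 3.65% × 180/365 = €26604.0000
Total = €46172.3151

€46172.32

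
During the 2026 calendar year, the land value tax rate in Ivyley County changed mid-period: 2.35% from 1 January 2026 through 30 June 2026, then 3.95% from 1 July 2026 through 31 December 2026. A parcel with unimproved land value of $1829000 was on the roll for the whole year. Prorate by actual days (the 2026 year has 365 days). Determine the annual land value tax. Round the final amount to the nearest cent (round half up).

1 January – 30 June 2026: 181 days at 2.35% → $1829000 × 2.35% × 181/365 = $21314.1137
1 July – 31 December 2026: 184 days at 3.95% → $1829000 × 3.95% × 184/365 = $36419.6493
Total = $57733.7630

$57733.76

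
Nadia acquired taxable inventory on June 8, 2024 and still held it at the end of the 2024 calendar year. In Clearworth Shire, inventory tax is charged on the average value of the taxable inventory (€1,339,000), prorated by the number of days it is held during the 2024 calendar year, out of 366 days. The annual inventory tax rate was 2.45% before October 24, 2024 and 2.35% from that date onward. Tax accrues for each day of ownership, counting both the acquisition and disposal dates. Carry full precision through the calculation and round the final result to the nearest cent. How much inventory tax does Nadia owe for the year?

June 8 – October 23, 2024: 138 days at 2.45% → €1,339,000 × 2.45% × 138/366 = €12,369.2869
October 24 – December 31, 2024: 69 days at 2.35% → €1,339,000 × 2.35% × 69/366 = €5,932.2090
Total = €18,301.4959

€18,301.50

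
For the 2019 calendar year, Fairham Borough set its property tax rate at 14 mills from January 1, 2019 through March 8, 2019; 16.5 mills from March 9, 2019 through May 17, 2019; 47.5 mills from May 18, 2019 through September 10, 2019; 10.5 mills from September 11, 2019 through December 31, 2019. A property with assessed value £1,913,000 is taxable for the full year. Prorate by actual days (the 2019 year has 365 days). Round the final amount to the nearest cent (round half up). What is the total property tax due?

January 1 – March 8, 2019: 67 days at 14 mills → £1,913,000 × 1.4% × 67/365 = £4,916.1479
March 9 – May 17, 2019: 70 days at 16.5 mills → £1,913,000 × 1.65% × 70/365 = £6,053.4658
May 18 – September 10, 2019: 116 days at 47.5 mills → £1,913,000 × 4.75% × 116/365 = £28,878.4384
September 11 – December 31, 2019: 112 days at 10.5 mills → £1,913,000 × 1.05% × 112/365 = £6,163.5288
Total = £46,011.5808

£46,011.58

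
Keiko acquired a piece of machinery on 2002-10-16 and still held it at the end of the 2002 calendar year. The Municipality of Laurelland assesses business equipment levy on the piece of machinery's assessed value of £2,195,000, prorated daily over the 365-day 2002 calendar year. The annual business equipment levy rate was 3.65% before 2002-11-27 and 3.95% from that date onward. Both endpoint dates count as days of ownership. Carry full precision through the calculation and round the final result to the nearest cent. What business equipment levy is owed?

£17,532.94

2002-10-16 to 2002-11-26: 42 days at 3.65% → £2,195,000 × 3.65% × 42/365 = £9,219.0000
2002-11-27 to 2002-12-31: 35 days at 3.95% → £2,195,000 × 3.95% × 35/365 = £8,313.9384
Total = £17,532.9384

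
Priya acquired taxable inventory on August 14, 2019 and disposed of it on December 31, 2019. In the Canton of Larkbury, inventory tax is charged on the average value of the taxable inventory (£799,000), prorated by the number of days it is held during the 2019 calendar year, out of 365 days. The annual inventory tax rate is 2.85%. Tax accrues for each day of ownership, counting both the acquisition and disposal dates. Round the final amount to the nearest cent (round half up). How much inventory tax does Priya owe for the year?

Days held (August 14 – December 31, 2019): 140 out of 365
Tax = £799,000 × 2.85% × 140/365 = £8,734.2740

£8,734.27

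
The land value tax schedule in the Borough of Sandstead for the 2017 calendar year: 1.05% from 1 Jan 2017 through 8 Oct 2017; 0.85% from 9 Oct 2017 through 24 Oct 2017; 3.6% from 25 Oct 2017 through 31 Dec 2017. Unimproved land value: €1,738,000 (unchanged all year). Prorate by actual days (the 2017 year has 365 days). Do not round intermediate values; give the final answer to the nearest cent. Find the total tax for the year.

1 Jan – 8 Oct 2017: 281 days at 1.05% → €1,738,000 × 1.05% × 281/365 = €14,049.2301
9 Oct – 24 Oct 2017: 16 days at 0.85% → €1,738,000 × 0.85% × 16/365 = €647.5836
25 Oct – 31 Dec 2017: 68 days at 3.6% → €1,738,000 × 3.6% × 68/365 = €11,656.5041
Total = €26,353.3178

€26,353.32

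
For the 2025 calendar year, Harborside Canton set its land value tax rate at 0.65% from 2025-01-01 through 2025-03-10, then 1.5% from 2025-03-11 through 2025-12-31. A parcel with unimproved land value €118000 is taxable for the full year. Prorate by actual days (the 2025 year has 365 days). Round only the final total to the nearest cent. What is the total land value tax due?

€1580.39

2025-01-01 to 2025-03-10: 69 days at 0.65% → €118000 × 0.65% × 69/365 = €144.9945
2025-03-11 to 2025-12-31: 296 days at 1.5% → €118000 × 1.5% × 296/365 = €1435.3973
Total = €1580.3918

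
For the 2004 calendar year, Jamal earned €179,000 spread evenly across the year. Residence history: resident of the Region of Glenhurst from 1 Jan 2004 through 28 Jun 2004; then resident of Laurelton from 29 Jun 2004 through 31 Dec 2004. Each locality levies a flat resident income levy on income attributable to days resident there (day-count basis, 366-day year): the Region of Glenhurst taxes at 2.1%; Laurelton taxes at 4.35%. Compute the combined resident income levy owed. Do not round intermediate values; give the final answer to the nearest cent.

The Region of Glenhurst, 1 Jan – 28 Jun 2004: 180 days → €179,000 × 2.1% × 180/366 = €1,848.6885
Laurelton, 29 Jun – 31 Dec 2004: 186 days → €179,000 × 4.35% × 186/366 = €3,957.0738
Total = €5,805.7623

€5,805.76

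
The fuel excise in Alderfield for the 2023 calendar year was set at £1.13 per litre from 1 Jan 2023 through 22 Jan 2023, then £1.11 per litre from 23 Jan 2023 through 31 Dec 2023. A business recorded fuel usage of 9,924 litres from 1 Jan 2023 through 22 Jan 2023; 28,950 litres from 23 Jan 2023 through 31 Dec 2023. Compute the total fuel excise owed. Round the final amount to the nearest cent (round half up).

1 Jan – 22 Jan 2023: 9,924 litres at £1.13/litre → £11,214.12
23 Jan – 31 Dec 2023: 28,950 litres at £1.11/litre → £32,134.50

£43,348.62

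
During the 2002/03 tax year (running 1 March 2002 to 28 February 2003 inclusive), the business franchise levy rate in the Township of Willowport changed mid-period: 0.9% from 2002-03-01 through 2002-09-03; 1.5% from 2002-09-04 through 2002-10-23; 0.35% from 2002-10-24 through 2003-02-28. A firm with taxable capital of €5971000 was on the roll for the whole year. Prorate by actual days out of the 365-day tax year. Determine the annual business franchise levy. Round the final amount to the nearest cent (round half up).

2002-03-01 to 2002-09-03: 187 days at 0.9% → €5971000 × 0.9% × 187/365 = €27532.0356
2002-09-04 to 2002-10-23: 50 days at 1.5% → €5971000 × 1.5% × 50/365 = €12269.1781
2002-10-24 to 2003-02-28: 128 days at 0.35% → €5971000 × 0.35% × 128/365 = €7328.7890
Total = €47130.0027

€47130.00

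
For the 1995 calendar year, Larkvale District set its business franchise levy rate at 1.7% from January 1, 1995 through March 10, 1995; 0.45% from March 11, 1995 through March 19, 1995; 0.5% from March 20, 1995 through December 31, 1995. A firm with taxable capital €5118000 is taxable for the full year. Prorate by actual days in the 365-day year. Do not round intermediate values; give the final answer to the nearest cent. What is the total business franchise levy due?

€37137.05

January 1 – March 10, 1995: 69 days at 1.7% → €5118000 × 1.7% × 69/365 = €16447.7096
March 11 – March 19, 1995: 9 days at 0.45% → €5118000 × 0.45% × 9/365 = €567.8877
March 20 – December 31, 1995: 287 days at 0.5% → €5118000 × 0.5% × 287/365 = €20121.4521
Total = €37137.0493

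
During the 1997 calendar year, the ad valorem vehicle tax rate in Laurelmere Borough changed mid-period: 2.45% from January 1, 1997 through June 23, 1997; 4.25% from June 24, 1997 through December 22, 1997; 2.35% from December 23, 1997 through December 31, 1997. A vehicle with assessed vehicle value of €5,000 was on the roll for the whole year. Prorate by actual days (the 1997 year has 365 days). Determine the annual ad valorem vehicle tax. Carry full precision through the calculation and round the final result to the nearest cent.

January 1 – June 23, 1997: 174 days at 2.45% → €5,000 × 2.45% × 174/365 = €58.3973
June 24 – December 22, 1997: 182 days at 4.25% → €5,000 × 4.25% × 182/365 = €105.9589
December 23 – December 31, 1997: 9 days at 2.35% → €5,000 × 2.35% × 9/365 = €2.8973
Total = €167.2534

€167.25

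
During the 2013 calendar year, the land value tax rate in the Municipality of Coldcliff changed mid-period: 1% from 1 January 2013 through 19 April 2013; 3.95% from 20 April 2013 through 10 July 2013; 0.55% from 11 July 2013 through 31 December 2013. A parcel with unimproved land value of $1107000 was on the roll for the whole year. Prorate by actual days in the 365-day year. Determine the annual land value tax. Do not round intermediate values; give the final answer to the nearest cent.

$16031.79

1 January – 19 April 2013: 109 days at 1% → $1107000 × 1% × 109/365 = $3305.8356
20 April – 10 July 2013: 82 days at 3.95% → $1107000 × 3.95% × 82/365 = $9823.4877
11 July – 31 December 2013: 174 days at 0.55% → $1107000 × 0.55% × 174/365 = $2902.4630
Total = $16031.7863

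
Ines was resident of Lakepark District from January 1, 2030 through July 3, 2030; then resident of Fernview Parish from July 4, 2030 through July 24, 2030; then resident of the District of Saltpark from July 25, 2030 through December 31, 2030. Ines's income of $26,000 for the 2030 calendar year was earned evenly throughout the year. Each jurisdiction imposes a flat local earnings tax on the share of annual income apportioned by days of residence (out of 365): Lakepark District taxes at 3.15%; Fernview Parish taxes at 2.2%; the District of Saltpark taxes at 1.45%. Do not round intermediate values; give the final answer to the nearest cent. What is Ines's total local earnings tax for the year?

Lakepark District, January 1 – July 3, 2030: 184 days → $26,000 × 3.15% × 184/365 = $412.8658
Fernview Parish, July 4 – July 24, 2030: 21 days → $26,000 × 2.2% × 21/365 = $32.9096
The District of Saltpark, July 25 – December 31, 2030: 160 days → $26,000 × 1.45% × 160/365 = $165.2603
Total = $611.0356

$611.04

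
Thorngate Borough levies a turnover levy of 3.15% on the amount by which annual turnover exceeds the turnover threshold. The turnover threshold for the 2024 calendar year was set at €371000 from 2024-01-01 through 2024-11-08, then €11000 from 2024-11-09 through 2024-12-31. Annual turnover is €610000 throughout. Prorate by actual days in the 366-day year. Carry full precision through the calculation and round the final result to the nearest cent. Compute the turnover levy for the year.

2024-01-01 to 2024-11-08: 313 days, exemption €371000 → (€610000 − €371000) × 3.15% × 313/366 = €6438.3074
2024-11-09 to 2024-12-31: 53 days, exemption €11000 → (€610000 − €11000) × 3.15% × 53/366 = €2732.3238
Total = €9170.6311

€9170.63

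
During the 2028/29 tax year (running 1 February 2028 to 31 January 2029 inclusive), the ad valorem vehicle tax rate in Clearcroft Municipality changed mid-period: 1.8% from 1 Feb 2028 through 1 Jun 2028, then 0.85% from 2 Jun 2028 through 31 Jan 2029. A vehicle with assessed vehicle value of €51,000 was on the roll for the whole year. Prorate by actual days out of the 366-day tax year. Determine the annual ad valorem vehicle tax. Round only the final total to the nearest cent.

1 Feb – 1 Jun 2028: 122 days at 1.8% → €51,000 × 1.8% × 122/366 = €306.0000
2 Jun 2028 – 31 Jan 2029: 244 days at 0.85% → €51,000 × 0.85% × 244/366 = €289.0000
Total = €595.0000

€595.00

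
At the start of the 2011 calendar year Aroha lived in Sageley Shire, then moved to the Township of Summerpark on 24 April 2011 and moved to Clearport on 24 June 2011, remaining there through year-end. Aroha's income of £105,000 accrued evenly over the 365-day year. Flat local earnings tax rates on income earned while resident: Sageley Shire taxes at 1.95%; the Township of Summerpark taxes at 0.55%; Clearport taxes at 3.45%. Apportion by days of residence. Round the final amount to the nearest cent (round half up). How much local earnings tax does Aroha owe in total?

Sageley Shire, 1 January – 23 April 2011: 113 days → £105,000 × 1.95% × 113/365 = £633.8836
The Township of Summerpark, 24 April – 23 June 2011: 61 days → £105,000 × 0.55% × 61/365 = £96.5137
Clearport, 24 June – 31 December 2011: 191 days → £105,000 × 3.45% × 191/365 = £1,895.6096
Total = £2,626.0068

£2,626.01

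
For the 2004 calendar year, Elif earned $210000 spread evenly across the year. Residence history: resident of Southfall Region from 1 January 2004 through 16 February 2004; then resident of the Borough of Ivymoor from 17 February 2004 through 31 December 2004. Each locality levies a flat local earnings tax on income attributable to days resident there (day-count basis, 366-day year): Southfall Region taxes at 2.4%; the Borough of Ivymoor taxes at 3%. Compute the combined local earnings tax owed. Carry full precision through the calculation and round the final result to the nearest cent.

Southfall Region, 1 January – 16 February 2004: 47 days → $210000 × 2.4% × 47/366 = $647.2131
The Borough of Ivymoor, 17 February – 31 December 2004: 319 days → $210000 × 3% × 319/366 = $5490.9836
Total = $6138.1967

$6138.20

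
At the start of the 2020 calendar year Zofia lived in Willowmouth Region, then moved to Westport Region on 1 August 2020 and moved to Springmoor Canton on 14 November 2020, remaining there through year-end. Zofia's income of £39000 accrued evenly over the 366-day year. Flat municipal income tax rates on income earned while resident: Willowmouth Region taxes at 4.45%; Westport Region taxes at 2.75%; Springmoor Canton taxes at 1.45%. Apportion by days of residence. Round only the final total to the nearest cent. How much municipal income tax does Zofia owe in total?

Willowmouth Region, 1 January – 31 July 2020: 213 days → £39000 × 4.45% × 213/366 = £1010.0041
Westport Region, 1 August – 13 November 2020: 105 days → £39000 × 2.75% × 105/366 = £307.6844
Springmoor Canton, 14 November – 31 December 2020: 48 days → £39000 × 1.45% × 48/366 = £74.1639
Total = £1391.8525

£1391.85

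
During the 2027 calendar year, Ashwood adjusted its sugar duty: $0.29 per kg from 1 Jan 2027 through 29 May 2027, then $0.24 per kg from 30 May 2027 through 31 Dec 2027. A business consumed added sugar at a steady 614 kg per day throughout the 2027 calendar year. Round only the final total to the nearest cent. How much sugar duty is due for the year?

1 Jan – 29 May 2027: 149 days × 614 kg/day = 91,486 kg at $0.29/kg → $26,530.94
30 May – 31 Dec 2027: 216 days × 614 kg/day = 132,624 kg at $0.24/kg → $31,829.76

$58,360.70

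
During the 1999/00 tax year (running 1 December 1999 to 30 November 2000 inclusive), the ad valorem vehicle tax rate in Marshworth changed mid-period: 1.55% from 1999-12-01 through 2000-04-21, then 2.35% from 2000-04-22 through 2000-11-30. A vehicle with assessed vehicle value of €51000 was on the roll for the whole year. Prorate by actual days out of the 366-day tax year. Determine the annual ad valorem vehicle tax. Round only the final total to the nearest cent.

€1039.09

1999-12-01 to 2000-04-21: 143 days at 1.55% → €51000 × 1.55% × 143/366 = €308.8566
2000-04-22 to 2000-11-30: 223 days at 2.35% → €51000 × 2.35% × 223/366 = €730.2336
Total = €1039.0902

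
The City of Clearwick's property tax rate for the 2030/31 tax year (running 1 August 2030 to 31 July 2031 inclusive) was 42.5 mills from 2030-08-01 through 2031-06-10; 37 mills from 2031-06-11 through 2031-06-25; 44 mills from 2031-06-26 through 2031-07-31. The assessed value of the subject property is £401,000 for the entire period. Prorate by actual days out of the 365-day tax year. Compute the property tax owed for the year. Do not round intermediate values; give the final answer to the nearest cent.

£17,011.19

2030-08-01 to 2031-06-10: 314 days at 42.5 mills → £401,000 × 4.25% × 314/365 = £14,661.2192
2031-06-11 to 2031-06-25: 15 days at 37 mills → £401,000 × 3.7% × 15/365 = £609.7397
2031-06-26 to 2031-07-31: 36 days at 44 mills → £401,000 × 4.4% × 36/365 = £1,740.2301
Total = £17,011.1890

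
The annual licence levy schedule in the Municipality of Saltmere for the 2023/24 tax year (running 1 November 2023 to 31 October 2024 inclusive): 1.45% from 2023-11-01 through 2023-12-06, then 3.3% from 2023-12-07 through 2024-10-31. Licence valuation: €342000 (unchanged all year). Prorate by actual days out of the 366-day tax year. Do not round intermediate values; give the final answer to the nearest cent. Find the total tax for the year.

2023-11-01 to 2023-12-06: 36 days at 1.45% → €342000 × 1.45% × 36/366 = €487.7705
2023-12-07 to 2024-10-31: 330 days at 3.3% → €342000 × 3.3% × 330/366 = €10175.9016
Total = €10663.6721

€10663.67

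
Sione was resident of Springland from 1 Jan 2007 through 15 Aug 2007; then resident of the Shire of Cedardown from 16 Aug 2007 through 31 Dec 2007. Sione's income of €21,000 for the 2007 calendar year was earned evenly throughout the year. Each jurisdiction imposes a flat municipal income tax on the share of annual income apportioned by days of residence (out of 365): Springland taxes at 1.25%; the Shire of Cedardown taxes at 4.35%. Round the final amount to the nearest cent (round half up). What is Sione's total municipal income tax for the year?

€508.63

Springland, 1 Jan – 15 Aug 2007: 227 days → €21,000 × 1.25% × 227/365 = €163.2534
The Shire of Cedardown, 16 Aug – 31 Dec 2007: 138 days → €21,000 × 4.35% × 138/365 = €345.3781
Total = €508.6315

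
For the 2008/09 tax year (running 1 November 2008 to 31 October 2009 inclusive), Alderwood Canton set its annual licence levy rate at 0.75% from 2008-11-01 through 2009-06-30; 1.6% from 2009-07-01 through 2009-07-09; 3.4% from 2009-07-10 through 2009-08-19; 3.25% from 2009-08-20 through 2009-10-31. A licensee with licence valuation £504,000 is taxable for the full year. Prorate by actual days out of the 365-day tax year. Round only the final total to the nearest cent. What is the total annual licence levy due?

£7,905.90

2008-11-01 to 2009-06-30: 242 days at 0.75% → £504,000 × 0.75% × 242/365 = £2,506.1918
2009-07-01 to 2009-07-09: 9 days at 1.6% → £504,000 × 1.6% × 9/365 = £198.8384
2009-07-10 to 2009-08-19: 41 days at 3.4% → £504,000 × 3.4% × 41/365 = £1,924.8658
2009-08-20 to 2009-10-31: 73 days at 3.25% → £504,000 × 3.25% × 73/365 = £3,276.0000
Total = £7,905.8959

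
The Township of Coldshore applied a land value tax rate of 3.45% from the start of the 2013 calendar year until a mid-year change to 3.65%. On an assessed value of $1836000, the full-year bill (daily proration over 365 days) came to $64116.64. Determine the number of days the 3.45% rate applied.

Let d = days at the first rate; then 365 − d days at the second rate.
$1836000 × [3.45%·d + 3.65%·(365−d)] / 365 = $64116.64
Solving gives d = 288, so the new rate took effect on 16 Oct 2013.

288 days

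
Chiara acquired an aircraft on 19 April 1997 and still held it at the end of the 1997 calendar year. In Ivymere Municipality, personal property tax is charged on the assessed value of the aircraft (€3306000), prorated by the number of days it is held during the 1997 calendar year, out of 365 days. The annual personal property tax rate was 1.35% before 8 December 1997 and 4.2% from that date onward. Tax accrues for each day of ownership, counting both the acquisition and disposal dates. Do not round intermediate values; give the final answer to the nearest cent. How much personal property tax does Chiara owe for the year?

19 April – 7 December 1997: 233 days at 1.35% → €3306000 × 1.35% × 233/365 = €28490.4740
8 December – 31 December 1997: 24 days at 4.2% → €3306000 × 4.2% × 24/365 = €9129.9945
Total = €37620.4685

€37620.47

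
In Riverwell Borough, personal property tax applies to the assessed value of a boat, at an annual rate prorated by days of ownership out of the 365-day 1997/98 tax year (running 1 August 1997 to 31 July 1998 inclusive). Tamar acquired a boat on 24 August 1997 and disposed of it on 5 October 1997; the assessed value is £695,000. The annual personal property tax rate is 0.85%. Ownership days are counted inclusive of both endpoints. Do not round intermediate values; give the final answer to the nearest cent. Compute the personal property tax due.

£695.95

Days held (24 August – 5 October 1997): 43 out of 365
Tax = £695,000 × 0.85% × 43/365 = £695.9521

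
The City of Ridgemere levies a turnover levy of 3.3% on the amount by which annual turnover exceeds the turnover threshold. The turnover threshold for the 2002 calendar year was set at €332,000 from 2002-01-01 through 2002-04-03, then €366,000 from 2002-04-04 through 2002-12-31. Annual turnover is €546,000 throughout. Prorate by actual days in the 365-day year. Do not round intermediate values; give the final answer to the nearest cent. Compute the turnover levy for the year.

2002-01-01 to 2002-04-03: 93 days, exemption €332,000 → (€546,000 − €332,000) × 3.3% × 93/365 = €1,799.3589
2002-04-04 to 2002-12-31: 272 days, exemption €366,000 → (€546,000 − €366,000) × 3.3% × 272/365 = €4,426.5205
Total = €6,225.8795

€6,225.88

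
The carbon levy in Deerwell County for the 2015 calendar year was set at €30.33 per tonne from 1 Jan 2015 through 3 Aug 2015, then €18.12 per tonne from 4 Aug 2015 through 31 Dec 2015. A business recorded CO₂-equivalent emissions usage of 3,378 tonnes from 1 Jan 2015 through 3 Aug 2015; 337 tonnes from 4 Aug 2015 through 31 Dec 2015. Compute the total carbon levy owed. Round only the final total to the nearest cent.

1 Jan – 3 Aug 2015: 3,378 tonnes at €30.33/tonne → €102,454.74
4 Aug – 31 Dec 2015: 337 tonnes at €18.12/tonne → €6,106.44

€108,561.18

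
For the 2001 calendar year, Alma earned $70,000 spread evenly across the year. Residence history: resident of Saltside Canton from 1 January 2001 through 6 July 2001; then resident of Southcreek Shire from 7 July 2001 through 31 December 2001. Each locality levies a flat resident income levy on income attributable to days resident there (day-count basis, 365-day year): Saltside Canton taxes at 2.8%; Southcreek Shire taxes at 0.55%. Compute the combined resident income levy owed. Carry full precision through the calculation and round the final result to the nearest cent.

$1,191.92

Saltside Canton, 1 January – 6 July 2001: 187 days → $70,000 × 2.8% × 187/365 = $1,004.1644
Southcreek Shire, 7 July – 31 December 2001: 178 days → $70,000 × 0.55% × 178/365 = $187.7534
Total = $1,191.9178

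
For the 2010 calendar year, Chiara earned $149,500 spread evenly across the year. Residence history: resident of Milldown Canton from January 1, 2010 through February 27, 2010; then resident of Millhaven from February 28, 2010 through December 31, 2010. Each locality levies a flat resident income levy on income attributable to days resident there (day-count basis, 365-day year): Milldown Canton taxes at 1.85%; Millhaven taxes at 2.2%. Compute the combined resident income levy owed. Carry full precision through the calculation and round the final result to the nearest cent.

Milldown Canton, January 1 – February 27, 2010: 58 days → $149,500 × 1.85% × 58/365 = $439.4890
Millhaven, February 28 – December 31, 2010: 307 days → $149,500 × 2.2% × 307/365 = $2,766.3644
Total = $3,205.8534

$3,205.85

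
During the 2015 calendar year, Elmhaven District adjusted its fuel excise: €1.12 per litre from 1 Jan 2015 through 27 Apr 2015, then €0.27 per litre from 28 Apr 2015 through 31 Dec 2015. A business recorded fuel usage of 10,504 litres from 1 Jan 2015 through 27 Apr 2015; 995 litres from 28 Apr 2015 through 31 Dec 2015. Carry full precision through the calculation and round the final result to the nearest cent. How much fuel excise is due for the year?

€12033.13

1 Jan – 27 Apr 2015: 10,504 litres at €1.12/litre → €11764.48
28 Apr – 31 Dec 2015: 995 litres at €0.27/litre → €268.65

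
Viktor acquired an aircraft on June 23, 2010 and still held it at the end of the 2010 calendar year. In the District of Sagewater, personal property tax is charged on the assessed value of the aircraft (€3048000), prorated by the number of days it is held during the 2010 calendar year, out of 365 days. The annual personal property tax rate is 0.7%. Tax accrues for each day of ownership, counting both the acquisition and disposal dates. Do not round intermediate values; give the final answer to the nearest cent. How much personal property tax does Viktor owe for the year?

Days held (June 23 – December 31, 2010): 192 out of 365
Tax = €3048000 × 0.7% × 192/365 = €11223.3205

€11223.32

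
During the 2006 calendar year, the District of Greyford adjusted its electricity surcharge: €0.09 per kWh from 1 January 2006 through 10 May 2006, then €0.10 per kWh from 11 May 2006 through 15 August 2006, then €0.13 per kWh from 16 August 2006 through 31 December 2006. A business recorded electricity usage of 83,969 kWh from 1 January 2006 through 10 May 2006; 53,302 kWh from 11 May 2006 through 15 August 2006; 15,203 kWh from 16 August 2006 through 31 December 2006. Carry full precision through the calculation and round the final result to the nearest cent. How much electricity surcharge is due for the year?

1 January – 10 May 2006: 83,969 kWh at €0.09/kWh → €7557.21
11 May – 15 August 2006: 53,302 kWh at €0.10/kWh → €5330.20
16 August – 31 December 2006: 15,203 kWh at €0.13/kWh → €1976.39

€14863.80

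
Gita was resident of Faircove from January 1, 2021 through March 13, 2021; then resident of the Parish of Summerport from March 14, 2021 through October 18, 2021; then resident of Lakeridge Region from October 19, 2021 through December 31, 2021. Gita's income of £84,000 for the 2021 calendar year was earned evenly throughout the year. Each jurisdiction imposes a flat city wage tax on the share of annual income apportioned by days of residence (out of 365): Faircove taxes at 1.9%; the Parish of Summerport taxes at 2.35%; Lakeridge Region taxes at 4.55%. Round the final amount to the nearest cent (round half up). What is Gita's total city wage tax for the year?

Faircove, January 1 – March 13, 2021: 72 days → £84,000 × 1.9% × 72/365 = £314.8274
The Parish of Summerport, March 14 – October 18, 2021: 219 days → £84,000 × 2.35% × 219/365 = £1,184.4000
Lakeridge Region, October 19 – December 31, 2021: 74 days → £84,000 × 4.55% × 74/365 = £774.8712
Total = £2,274.0986

£2,274.10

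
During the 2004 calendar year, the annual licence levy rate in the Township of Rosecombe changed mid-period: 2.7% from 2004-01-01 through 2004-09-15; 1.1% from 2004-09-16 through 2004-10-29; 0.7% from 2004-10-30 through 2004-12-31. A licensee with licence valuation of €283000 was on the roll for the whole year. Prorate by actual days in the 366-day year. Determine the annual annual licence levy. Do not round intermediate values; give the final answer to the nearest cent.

€6122.39

2004-01-01 to 2004-09-15: 259 days at 2.7% → €283000 × 2.7% × 259/366 = €5407.1557
2004-09-16 to 2004-10-29: 44 days at 1.1% → €283000 × 1.1% × 44/366 = €374.2404
2004-10-30 to 2004-12-31: 63 days at 0.7% → €283000 × 0.7% × 63/366 = €340.9918
Total = €6122.3880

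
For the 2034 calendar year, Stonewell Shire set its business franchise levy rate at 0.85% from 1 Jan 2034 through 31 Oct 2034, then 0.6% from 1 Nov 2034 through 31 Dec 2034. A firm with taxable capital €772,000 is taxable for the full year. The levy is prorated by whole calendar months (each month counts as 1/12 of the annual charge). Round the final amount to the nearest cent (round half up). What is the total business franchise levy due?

1 Jan – 31 Oct 2034: 10 months at 0.85% → €772,000 × 0.85% × 10/12 = €5,468.3333
1 Nov – 31 Dec 2034: 2 months at 0.6% → €772,000 × 0.6% × 2/12 = €772.0000
Total = €6,240.3333

€6,240.33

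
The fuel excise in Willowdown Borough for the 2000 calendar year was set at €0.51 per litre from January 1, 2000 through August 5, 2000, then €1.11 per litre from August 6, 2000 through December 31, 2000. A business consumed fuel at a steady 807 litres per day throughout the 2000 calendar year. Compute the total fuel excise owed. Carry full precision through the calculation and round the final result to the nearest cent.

January 1 – August 5, 2000: 218 days × 807 litres/day = 175,926 litres at €0.51/litre → €89722.26
August 6 – December 31, 2000: 148 days × 807 litres/day = 119,436 litres at €1.11/litre → €132573.96

€222296.22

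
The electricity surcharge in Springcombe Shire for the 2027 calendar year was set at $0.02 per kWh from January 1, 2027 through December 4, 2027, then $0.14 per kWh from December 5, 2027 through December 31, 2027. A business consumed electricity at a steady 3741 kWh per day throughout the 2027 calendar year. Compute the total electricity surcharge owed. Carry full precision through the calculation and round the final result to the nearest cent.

January 1 – December 4, 2027: 338 days × 3741 kWh/day = 1,264,458 kWh at $0.02/kWh → $25289.16
December 5 – December 31, 2027: 27 days × 3741 kWh/day = 101,007 kWh at $0.14/kWh → $14140.98

$39430.14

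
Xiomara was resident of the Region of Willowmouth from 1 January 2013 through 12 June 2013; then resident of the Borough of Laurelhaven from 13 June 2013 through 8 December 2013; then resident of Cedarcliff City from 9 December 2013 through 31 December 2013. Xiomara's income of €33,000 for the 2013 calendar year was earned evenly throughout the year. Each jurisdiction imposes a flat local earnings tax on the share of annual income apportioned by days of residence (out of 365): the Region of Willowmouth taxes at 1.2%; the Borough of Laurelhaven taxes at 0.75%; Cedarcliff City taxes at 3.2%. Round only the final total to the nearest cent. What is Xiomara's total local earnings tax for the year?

The Region of Willowmouth, 1 January – 12 June 2013: 163 days → €33,000 × 1.2% × 163/365 = €176.8438
The Borough of Laurelhaven, 13 June – 8 December 2013: 179 days → €33,000 × 0.75% × 179/365 = €121.3767
Cedarcliff City, 9 December – 31 December 2013: 23 days → €33,000 × 3.2% × 23/365 = €66.5425
Total = €364.7630

€364.76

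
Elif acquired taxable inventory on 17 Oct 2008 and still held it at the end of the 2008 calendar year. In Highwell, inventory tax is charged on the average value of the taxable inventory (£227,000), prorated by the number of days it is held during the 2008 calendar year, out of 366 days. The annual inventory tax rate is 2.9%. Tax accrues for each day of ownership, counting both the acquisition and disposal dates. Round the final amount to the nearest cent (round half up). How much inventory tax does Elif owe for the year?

£1,366.96

Days held (17 Oct – 31 Dec 2008): 76 out of 366
Tax = £227,000 × 2.9% × 76/366 = £1,366.9617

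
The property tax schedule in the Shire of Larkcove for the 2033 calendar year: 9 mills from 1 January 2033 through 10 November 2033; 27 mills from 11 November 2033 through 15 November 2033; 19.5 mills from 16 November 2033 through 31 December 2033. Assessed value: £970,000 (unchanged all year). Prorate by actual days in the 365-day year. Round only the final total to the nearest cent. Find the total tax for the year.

£10,252.77

1 January – 10 November 2033: 314 days at 9 mills → £970,000 × 0.9% × 314/365 = £7,510.1918
11 November – 15 November 2033: 5 days at 27 mills → £970,000 × 2.7% × 5/365 = £358.7671
16 November – 31 December 2033: 46 days at 19.5 mills → £970,000 × 1.95% × 46/365 = £2,383.8082
Total = £10,252.7671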